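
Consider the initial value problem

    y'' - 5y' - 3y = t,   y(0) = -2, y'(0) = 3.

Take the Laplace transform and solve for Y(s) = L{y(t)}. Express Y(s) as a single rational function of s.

Take the Laplace transform of both sides.
Using L{y''} = s^2 Y - s·y(0) - y'(0) and L{y'} = sY - y(0), with y(0) = -2, y'(0) = 3, the left side becomes (s^2 - 5*s - 3)Y - (-2*s + 13).
The right side is L{t} = s^(-2).
So (s^2 - 5*s - 3)Y = s^(-2) + (-2*s + 13).
Divide through and combine into a single rational function.

Y(s) = (-2*s^3 + 13*s^2 + 1)/(s^4 - 5*s^3 - 3*s^2)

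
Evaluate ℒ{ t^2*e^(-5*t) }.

L{t^2} = 2!/s^3 = 2/s^3.
By the first shifting theorem, multiplying by e^(-5t) replaces s with s + 5.

2/(s + 5)^3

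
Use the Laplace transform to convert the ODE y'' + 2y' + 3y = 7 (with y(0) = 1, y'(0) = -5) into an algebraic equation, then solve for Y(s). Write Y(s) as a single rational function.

Apply the Laplace transform to the equation.
Using L{y''} = s^2 Y - s·y(0) - y'(0) and L{y'} = sY - y(0), with y(0) = 1, y'(0) = -5, the left side becomes (s^2 + 2*s + 3)Y - (s - 3).
The right side is L{7} = 7/s.
So (s^2 + 2*s + 3)Y = 7/s + (s - 3).
Solve for Y(s) and write it as one ratio of polynomials.

Y(s) = (s^2 - 3*s + 7)/(s^3 + 2*s^2 + 3*s)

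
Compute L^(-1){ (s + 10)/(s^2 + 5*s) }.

Factor the denominator: s^2 + 5*s = s*(s + 5).
Partial fraction decomposition gives [2/s] + [-1/(s + 5)].
Invert each term: 2/(s - 0) ↔ 2e^(0t); -1/(s + 5) ↔ -e^(-5t).

2 - exp(-5*t)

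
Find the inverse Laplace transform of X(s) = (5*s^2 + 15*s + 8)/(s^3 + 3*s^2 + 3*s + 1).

-t^2*exp(-t) + 5*t*exp(-t) + 5*exp(-t)

Factor the denominator: s^3 + 3*s^2 + 3*s + 1 = (s + 1)^3.
Partial fraction decomposition gives [5/(s + 1)] + [5/(s + 1)^2] + [-2/(s + 1)^3].
Invert each term: 5/(s + 1) ↔ 5e^(-t); 5/(s + 1)^2 ↔ 5t·e^(-t); -2/(s + 1)^3 ↔ (-1)t^2·e^(-t).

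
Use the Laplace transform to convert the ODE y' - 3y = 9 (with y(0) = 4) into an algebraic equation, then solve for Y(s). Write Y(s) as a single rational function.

Y(s) = (4*s + 9)/(s^2 - 3*s)

Transform both sides with L{·}.
With L{y'} = sY - y(0) = sY - 4: the LHS transforms to (s - 3)Y - (4).
The right side is L{9} = 9/s.
So (s - 3)Y = 9/s + (4).
Solve for Y(s) and write it as one ratio of polynomials.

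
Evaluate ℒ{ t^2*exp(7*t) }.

L{e^(7t)} = 1/(s - 7).
Then apply L{t^2·g(t)} = (-1)^2 d^2/ds^2[H(s)] with H(s) = 1/(s - 7):
differentiating 2 times and applying the sign gives 2/(s - 7)^3.

2/(s - 7)^3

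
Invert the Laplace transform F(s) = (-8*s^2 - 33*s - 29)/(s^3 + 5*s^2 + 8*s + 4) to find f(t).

f(t) = -5*t*exp(-2*t) - 4*exp(-t) - 4*exp(-2*t)

Factor the denominator: s^3 + 5*s^2 + 8*s + 4 = (s + 1)*(s + 2)^2.
Partial fraction decomposition gives [-4/(s + 2)] + [-5/(s + 2)^2] + [-4/(s + 1)].
Invert each term: -4/(s + 2) ↔ -4e^(-2t); -5/(s + 2)^2 ↔ -5t·e^(-2t); -4/(s + 1) ↔ -4e^(-t).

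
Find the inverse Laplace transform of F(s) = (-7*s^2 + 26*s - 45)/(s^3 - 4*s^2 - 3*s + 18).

Factor the denominator: s^3 - 4*s^2 - 3*s + 18 = (s - 3)^2*(s + 2).
Partial fraction decomposition gives [-2/(s - 3)] + [-6/(s - 3)^2] + [-5/(s + 2)].
Invert each term: -2/(s - 3) ↔ -2e^(3t); -6/(s - 3)^2 ↔ -6t·e^(3t); -5/(s + 2) ↔ -5e^(-2t).

-6*t*exp(3*t) - 2*exp(3*t) - 5*exp(-2*t)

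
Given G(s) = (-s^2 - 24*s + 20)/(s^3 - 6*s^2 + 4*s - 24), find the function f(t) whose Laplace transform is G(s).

Factor the denominator: s^3 - 6*s^2 + 4*s - 24 = (s - 6)*(s^2 + 4).
Partial fraction decomposition gives [-4/(s - 6)] + [3*s/(s^2 + 4)] + [-6/(s^2 + 4)].
Invert each term: -4/(s - 6) ↔ -4e^(6t); 3·s/(s^2 + 4) ↔ 3cos(2t); -3·2/(s^2 + 4) ↔ -3sin(2t).

f(t) = -4*exp(6*t) - 3*sin(2*t) + 3*cos(2*t)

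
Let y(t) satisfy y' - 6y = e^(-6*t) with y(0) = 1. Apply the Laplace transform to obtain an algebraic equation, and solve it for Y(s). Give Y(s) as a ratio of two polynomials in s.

Y(s) = (s + 7)/(s^2 - 36)

Apply the Laplace transform to the equation.
Using L{y'} = sY - y(0) = sY - 1, the left side becomes (s - 6)Y - (1).
The right side is L{e^(-6*t)} = 1/(s + 6).
So (s - 6)Y = 1/(s + 6) + (1).
Divide through and combine into a single rational function.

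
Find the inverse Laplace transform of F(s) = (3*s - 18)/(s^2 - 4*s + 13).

-4*exp(2*t)*sin(3*t) + 3*exp(2*t)*cos(3*t)

Complete the square in the denominator: s^2 - 4*s + 13 = (s - 2)^2 + 3^2.
Split the numerator to match: 3*s - 18 = 3·(s - 2) - 4·3.
Invert each term: 3·(s - 2)/((s - 2)^2 + 9) ↔ 3e^(2t)cos(3t); -4·3/((s - 2)^2 + 9) ↔ -4e^(2t)sin(3t).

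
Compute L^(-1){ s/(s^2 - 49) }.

Since L{cosh(7t)} = s/(s^2 - 49), the inverse is cosh(7*t).

cosh(7*t)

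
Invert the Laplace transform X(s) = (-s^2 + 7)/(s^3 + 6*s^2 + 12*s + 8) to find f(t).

f(t) = 3*t^2*exp(-2*t)/2 + 4*t*exp(-2*t) - exp(-2*t)

Factor the denominator: s^3 + 6*s^2 + 12*s + 8 = (s + 2)^3.
Partial fraction decomposition gives [-1/(s + 2)] + [4/(s + 2)^2] + [3/(s + 2)^3].
Invert each term: -1/(s + 2) ↔ -e^(-2t); 4/(s + 2)^2 ↔ 4t·e^(-2t); 3/(s + 2)^3 ↔ (3/2)t^2·e^(-2t).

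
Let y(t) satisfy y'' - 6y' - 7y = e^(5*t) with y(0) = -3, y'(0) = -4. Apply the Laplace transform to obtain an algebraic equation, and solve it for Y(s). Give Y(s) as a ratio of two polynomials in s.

Y(s) = (-3*s^2 + 29*s - 69)/(s^3 - 11*s^2 + 23*s + 35)

Transform both sides with L{·}.
Using L{y''} = s^2 Y - s·y(0) - y'(0) and L{y'} = sY - y(0), with y(0) = -3, y'(0) = -4, the left side becomes (s^2 - 6*s - 7)Y - (-3*s + 14).
The right side is L{e^(5*t)} = 1/(s - 5).
So (s^2 - 6*s - 7)Y = 1/(s - 5) + (-3*s + 14).
Isolate Y and clear denominators.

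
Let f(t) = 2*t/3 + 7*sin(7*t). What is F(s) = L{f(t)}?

F(s) = 49/(s^2 + 49) + 2/(3*s^2)

The transform is linear, so treat each term independently.
(2/3)·[L{t} = 1!/s^2 = 1/s^2]; (7)·[L{sin(7t)} = 7/(s^2 + 49)].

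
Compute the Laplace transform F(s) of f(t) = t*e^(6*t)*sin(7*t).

F(s) = 14*(s - 6)/(s^2 - 12*s + 85)^2

L{sin(7t)} = 7/(s^2 + 49).
Multiplying by e^(6t) shifts s → s - 6, so L{e^(6*t)*sin(7*t)} = 7/((s - 6)^2 + 49).
Then apply L{t·g(t)} = -d/ds[G(s)] with G(s) = 7/((s - 6)^2 + 49):
differentiating 1 time and applying the sign gives 14*(s - 6)/(s^2 - 12*s + 85)^2.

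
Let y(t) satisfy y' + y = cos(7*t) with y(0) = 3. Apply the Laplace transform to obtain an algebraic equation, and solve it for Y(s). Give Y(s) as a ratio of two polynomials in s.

Laplace-transform each side.
With L{y'} = sY - y(0) = sY - 3: the LHS transforms to (s + 1)Y - (3).
The right side is L{cos(7*t)} = s/(s^2 + 49).
So (s + 1)Y = s/(s^2 + 49) + (3).
Solve for Y(s) and write it as one ratio of polynomials.

Y(s) = (3*s^2 + s + 147)/(s^3 + s^2 + 49*s + 49)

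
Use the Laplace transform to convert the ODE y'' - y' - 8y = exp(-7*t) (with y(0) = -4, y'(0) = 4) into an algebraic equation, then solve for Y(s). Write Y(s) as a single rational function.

Take the Laplace transform of both sides.
Using L{y''} = s^2 Y - s·y(0) - y'(0) and L{y'} = sY - y(0), with y(0) = -4, y'(0) = 4, the left side becomes (s^2 - s - 8)Y - (-4*s + 8).
The right side is L{exp(-7*t)} = 1/(s + 7).
So (s^2 - s - 8)Y = 1/(s + 7) + (-4*s + 8).
Isolate Y and clear denominators.

Y(s) = (-4*s^2 - 20*s + 57)/(s^3 + 6*s^2 - 15*s - 56)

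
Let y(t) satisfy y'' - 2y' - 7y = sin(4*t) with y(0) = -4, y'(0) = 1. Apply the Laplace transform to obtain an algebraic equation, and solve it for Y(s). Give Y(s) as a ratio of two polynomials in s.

Take the Laplace transform of both sides.
The derivative rules (L{y''} = s^2 Y - s·y(0) - y'(0) and L{y'} = sY - y(0), with y(0) = -4, y'(0) = 1) turn the left side into (s^2 - 2*s - 7)Y - (-4*s + 9).
The right side is L{sin(4*t)} = 4/(s^2 + 16).
So (s^2 - 2*s - 7)Y = 4/(s^2 + 16) + (-4*s + 9).
Isolate Y and clear denominators.

Y(s) = (-4*s^3 + 9*s^2 - 64*s + 148)/(s^4 - 2*s^3 + 9*s^2 - 32*s - 112)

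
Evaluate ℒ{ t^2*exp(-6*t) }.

L{e^(-6t)} = 1/(s + 6).
Then apply L{t^2·g(t)} = (-1)^2 d^2/ds^2[G(s)] with G(s) = 1/(s + 6):
differentiating 2 times and applying the sign gives 2/(s + 6)^3.

2/(s + 6)^3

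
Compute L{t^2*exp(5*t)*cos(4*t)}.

2*(s - 5)*(s^2 - 10*s - 23)/(s^2 - 10*s + 41)^3

L{cos(4t)} = s/(s^2 + 16).
Multiplying by e^(5t) shifts s → s - 5, so L{exp(5*t)*cos(4*t)} = (s - 5)/((s - 5)^2 + 16).
Then apply L{t^2·g(t)} = (-1)^2 d^2/ds^2[H(s)] with H(s) = (s - 5)/((s - 5)^2 + 16):
differentiating 2 times and applying the sign gives 2*(s - 5)*(s^2 - 10*s - 23)/(s^2 - 10*s + 41)^3.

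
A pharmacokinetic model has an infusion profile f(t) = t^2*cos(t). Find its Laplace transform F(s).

F(s) = 2*s*(s^2 - 3)/(s^2 + 1)^3

L{cos(t)} = s/(s^2 + 1).
Then apply L{t^2·g(t)} = (-1)^2 d^2/ds^2[G(s)] with G(s) = s/(s^2 + 1):
differentiating 2 times and applying the sign gives 2*s*(s^2 - 3)/(s^2 + 1)^3.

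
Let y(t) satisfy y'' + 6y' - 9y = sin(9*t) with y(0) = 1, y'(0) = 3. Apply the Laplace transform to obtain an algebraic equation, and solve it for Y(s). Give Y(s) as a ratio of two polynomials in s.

Y(s) = (s^3 + 9*s^2 + 81*s + 738)/(s^4 + 6*s^3 + 72*s^2 + 486*s - 729)

Apply the Laplace transform to the equation.
The derivative rules (L{y''} = s^2 Y - s·y(0) - y'(0) and L{y'} = sY - y(0), with y(0) = 1, y'(0) = 3) turn the left side into (s^2 + 6*s - 9)Y - (s + 9).
The right side is L{sin(9*t)} = 9/(s^2 + 81).
So (s^2 + 6*s - 9)Y = 9/(s^2 + 81) + (s + 9).
Isolate Y and clear denominators.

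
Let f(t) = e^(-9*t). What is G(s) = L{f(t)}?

G(s) = 1/(s + 9)

L{e^(-9t)} = 1/(s + 9).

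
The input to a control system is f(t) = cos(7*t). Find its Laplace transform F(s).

L{cos(7t)} = s/(s^2 + 49).

F(s) = s/(s^2 + 49)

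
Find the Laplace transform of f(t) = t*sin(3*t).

L{sin(3t)} = 3/(s^2 + 9).
Then apply L{t·g(t)} = -d/ds[G(s)] with G(s) = 3/(s^2 + 9):
differentiating 1 time and applying the sign gives 6*s/(s^2 + 9)^2.

6*s/(s^2 + 9)^2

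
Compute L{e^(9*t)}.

1/(s - 9)

L{e^(9t)} = 1/(s - 9).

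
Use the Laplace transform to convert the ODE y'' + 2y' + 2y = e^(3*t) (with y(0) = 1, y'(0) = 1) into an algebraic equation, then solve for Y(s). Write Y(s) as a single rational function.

Apply the Laplace transform to the equation.
With L{y''} = s^2 Y - s·y(0) - y'(0) and L{y'} = sY - y(0), with y(0) = 1, y'(0) = 1: the LHS transforms to (s^2 + 2*s + 2)Y - (s + 3).
The right side is L{e^(3*t)} = 1/(s - 3).
So (s^2 + 2*s + 2)Y = 1/(s - 3) + (s + 3).
Solve for Y(s) and write it as one ratio of polynomials.

Y(s) = (s^2 - 8)/(s^3 - s^2 - 4*s - 6)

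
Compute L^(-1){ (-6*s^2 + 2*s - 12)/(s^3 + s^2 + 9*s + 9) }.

2*sin(3*t) - 4*cos(3*t) - 2*exp(-t)

Factor the denominator: s^3 + s^2 + 9*s + 9 = (s + 1)*(s^2 + 9).
Partial fraction decomposition gives [-2/(s + 1)] + [-4*s/(s^2 + 9)] + [6/(s^2 + 9)].
Invert each term: -2/(s + 1) ↔ -2e^(-t); -4·s/(s^2 + 9) ↔ -4cos(3t); 2·3/(s^2 + 9) ↔ 2sin(3t).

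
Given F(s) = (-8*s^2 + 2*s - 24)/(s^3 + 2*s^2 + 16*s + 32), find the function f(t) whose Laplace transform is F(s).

Factor the denominator: s^3 + 2*s^2 + 16*s + 32 = (s + 2)*(s^2 + 16).
Partial fraction decomposition gives [-3/(s + 2)] + [-5*s/(s^2 + 16)] + [12/(s^2 + 16)].
Invert each term: -3/(s + 2) ↔ -3e^(-2t); -5·s/(s^2 + 16) ↔ -5cos(4t); 3·4/(s^2 + 16) ↔ 3sin(4t).

f(t) = 3*sin(4*t) - 5*cos(4*t) - 3*exp(-2*t)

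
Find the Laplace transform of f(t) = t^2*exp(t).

2/(s - 1)^3

L{e^(t)} = 1/(s - 1).
Then apply L{t^2·g(t)} = (-1)^2 d^2/ds^2[G(s)] with G(s) = 1/(s - 1):
differentiating 2 times and applying the sign gives 2/(s - 1)^3.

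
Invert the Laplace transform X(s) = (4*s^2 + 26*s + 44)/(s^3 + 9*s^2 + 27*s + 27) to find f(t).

Factor the denominator: s^3 + 9*s^2 + 27*s + 27 = (s + 3)^3.
Partial fraction decomposition gives [4/(s + 3)] + [2/(s + 3)^2] + [2/(s + 3)^3].
Invert each term: 4/(s + 3) ↔ 4e^(-3t); 2/(s + 3)^2 ↔ 2t·e^(-3t); 2/(s + 3)^3 ↔ (1)t^2·e^(-3t).

f(t) = t^2*exp(-3*t) + 2*t*exp(-3*t) + 4*exp(-3*t)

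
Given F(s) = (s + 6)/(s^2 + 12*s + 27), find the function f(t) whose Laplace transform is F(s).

Rewrite the denominator: s^2 + 12*s + 27 = (s + 6)^2 - 9.
The form in (s + 6) signals a first-shifting-theorem factor e^(-6t).
Since L{cosh(3t)} = s/(s^2 - 9), the inverse is e^(-6*t)*cosh(3*t).

f(t) = exp(-6*t)*cosh(3*t)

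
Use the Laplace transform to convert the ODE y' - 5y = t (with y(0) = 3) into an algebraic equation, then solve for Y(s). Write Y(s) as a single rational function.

Laplace-transform each side.
The derivative rules (L{y'} = sY - y(0) = sY - 3) turn the left side into (s - 5)Y - (3).
The right side is L{t} = s^(-2).
So (s - 5)Y = s^(-2) + (3).
Isolate Y and clear denominators.

Y(s) = (3*s^2 + 1)/(s^3 - 5*s^2)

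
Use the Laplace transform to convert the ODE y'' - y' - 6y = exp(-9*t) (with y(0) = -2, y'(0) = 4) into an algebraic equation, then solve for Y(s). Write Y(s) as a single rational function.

Apply the Laplace transform to the equation.
With L{y''} = s^2 Y - s·y(0) - y'(0) and L{y'} = sY - y(0), with y(0) = -2, y'(0) = 4: the LHS transforms to (s^2 - s - 6)Y - (-2*s + 6).
The right side is L{exp(-9*t)} = 1/(s + 9).
So (s^2 - s - 6)Y = 1/(s + 9) + (-2*s + 6).
Solve for Y(s) and write it as one ratio of polynomials.

Y(s) = (-2*s^2 - 12*s + 55)/(s^3 + 8*s^2 - 15*s - 54)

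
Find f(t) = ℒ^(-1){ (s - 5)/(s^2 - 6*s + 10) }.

f(t) = -2*exp(3*t)*sin(t) + exp(3*t)*cos(t)

Complete the square in the denominator: s^2 - 6*s + 10 = (s - 3)^2 + 1^2.
Split the numerator to match: s - 5 = 1·(s - 3) - 2·1.
Invert each term: 1·(s - 3)/((s - 3)^2 + 1) ↔ e^(3t)cos(t); -2·1/((s - 3)^2 + 1) ↔ -2e^(3t)sin(t).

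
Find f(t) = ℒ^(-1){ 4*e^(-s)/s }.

The factor e^(-s) signals a time shift by c = 1 (second shifting theorem).
L{4} = 4/s, so L^-1{4/s} = 4.
Hence the inverse is u(t - 1) times that function evaluated at t - 1.

f(t) = Heaviside(t - 1)*(4)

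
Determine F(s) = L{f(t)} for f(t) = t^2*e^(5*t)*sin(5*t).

L{sin(5t)} = 5/(s^2 + 25).
Multiplying by e^(5t) shifts s → s - 5, so L{e^(5*t)*sin(5*t)} = 5/((s - 5)^2 + 25).
Then apply L{t^2·g(t)} = (-1)^2 d^2/ds^2[G(s)] with G(s) = 5/((s - 5)^2 + 25):
differentiating 2 times and applying the sign gives 10*(3*s^2 - 30*s + 50)/(s^2 - 10*s + 50)^3.

F(s) = 10*(3*s^2 - 30*s + 50)/(s^2 - 10*s + 50)^3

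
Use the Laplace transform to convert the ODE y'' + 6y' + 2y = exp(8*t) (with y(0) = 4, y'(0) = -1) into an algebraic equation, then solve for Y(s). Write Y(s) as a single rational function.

Laplace-transform each side.
The derivative rules (L{y''} = s^2 Y - s·y(0) - y'(0) and L{y'} = sY - y(0), with y(0) = 4, y'(0) = -1) turn the left side into (s^2 + 6*s + 2)Y - (4*s + 23).
The right side is L{exp(8*t)} = 1/(s - 8).
So (s^2 + 6*s + 2)Y = 1/(s - 8) + (4*s + 23).
Solve for Y(s) and write it as one ratio of polynomials.

Y(s) = (4*s^2 - 9*s - 183)/(s^3 - 2*s^2 - 46*s - 16)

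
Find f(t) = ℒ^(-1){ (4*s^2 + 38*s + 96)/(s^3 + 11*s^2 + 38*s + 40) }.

Factor the denominator: s^3 + 11*s^2 + 38*s + 40 = (s + 2)*(s + 4)*(s + 5).
Partial fraction decomposition gives [2/(s + 5)] + [-4/(s + 4)] + [6/(s + 2)].
Invert each term: 2/(s + 5) ↔ 2e^(-5t); -4/(s + 4) ↔ -4e^(-4t); 6/(s + 2) ↔ 6e^(-2t).

f(t) = 6*exp(-2*t) - 4*exp(-4*t) + 2*exp(-5*t)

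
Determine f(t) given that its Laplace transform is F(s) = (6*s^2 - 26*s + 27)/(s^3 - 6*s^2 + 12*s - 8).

Factor the denominator: s^3 - 6*s^2 + 12*s - 8 = (s - 2)^3.
Partial fraction decomposition gives [6/(s - 2)] + [-2/(s - 2)^2] + [-1/(s - 2)^3].
Invert each term: 6/(s - 2) ↔ 6e^(2t); -2/(s - 2)^2 ↔ -2t·e^(2t); -1/(s - 2)^3 ↔ (-1/2)t^2·e^(2t).

f(t) = -t^2*exp(2*t)/2 - 2*t*exp(2*t) + 6*exp(2*t)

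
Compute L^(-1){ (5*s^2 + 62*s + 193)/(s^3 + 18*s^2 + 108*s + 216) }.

Factor the denominator: s^3 + 18*s^2 + 108*s + 216 = (s + 6)^3.
Partial fraction decomposition gives [5/(s + 6)] + [2/(s + 6)^2] + [(s + 6)^(-3)].
Invert each term: 5/(s + 6) ↔ 5e^(-6t); 2/(s + 6)^2 ↔ 2t·e^(-6t); 1/(s + 6)^3 ↔ (1/2)t^2·e^(-6t).

t^2*exp(-6*t)/2 + 2*t*exp(-6*t) + 5*exp(-6*t)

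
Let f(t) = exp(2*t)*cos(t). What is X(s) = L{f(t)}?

X(s) = (s - 2)/((s - 2)^2 + 1)

L{cos(t)} = s/(s^2 + 1).
By the first shifting theorem, multiplying by e^(2t) replaces s with s - 2.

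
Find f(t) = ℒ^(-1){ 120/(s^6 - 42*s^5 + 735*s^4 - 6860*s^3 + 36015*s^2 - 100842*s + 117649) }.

f(t) = t^5*exp(7*t)

Rewrite the denominator: s^6 - 42*s^5 + 735*s^4 - 6860*s^3 + 36015*s^2 - 100842*s + 117649 = (s - 7)^6.
The form in (s - 7) signals a first-shifting-theorem factor e^(7t).
Since L{t^5} = 5!/s^6 = 120/s^6, the inverse is t^5*exp(7*t).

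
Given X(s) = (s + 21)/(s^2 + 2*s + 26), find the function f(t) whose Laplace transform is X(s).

f(t) = 4*exp(-t)*sin(5*t) + exp(-t)*cos(5*t)

Complete the square in the denominator: s^2 + 2*s + 26 = (s + 1)^2 + 5^2.
Split the numerator to match: s + 21 = 1·(s + 1) + 4·5.
Invert each term: 1·(s + 1)/((s + 1)^2 + 25) ↔ e^(-t)cos(5t); 4·5/((s + 1)^2 + 25) ↔ 4e^(-t)sin(5t).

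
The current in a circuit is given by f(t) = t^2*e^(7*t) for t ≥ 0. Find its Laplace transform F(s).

F(s) = 2/(s - 7)^3

L{e^(7t)} = 1/(s - 7).
Then apply L{t^2·g(t)} = (-1)^2 d^2/ds^2[G(s)] with G(s) = 1/(s - 7):
differentiating 2 times and applying the sign gives 2/(s - 7)^3.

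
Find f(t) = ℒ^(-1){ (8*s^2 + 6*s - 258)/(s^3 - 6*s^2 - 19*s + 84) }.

Factor the denominator: s^3 - 6*s^2 - 19*s + 84 = (s - 7)*(s - 3)*(s + 4).
Partial fraction decomposition gives [4/(s - 7)] + [6/(s - 3)] + [-2/(s + 4)].
Invert each term: 4/(s - 7) ↔ 4e^(7t); 6/(s - 3) ↔ 6e^(3t); -2/(s + 4) ↔ -2e^(-4t).

f(t) = 4*exp(7*t) + 6*exp(3*t) - 2*exp(-4*t)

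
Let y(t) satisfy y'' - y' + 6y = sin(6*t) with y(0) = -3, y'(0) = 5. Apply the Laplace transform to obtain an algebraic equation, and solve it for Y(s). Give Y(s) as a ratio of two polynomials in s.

Y(s) = (-3*s^3 + 8*s^2 - 108*s + 294)/(s^4 - s^3 + 42*s^2 - 36*s + 216)

Take the Laplace transform of both sides.
The derivative rules (L{y''} = s^2 Y - s·y(0) - y'(0) and L{y'} = sY - y(0), with y(0) = -3, y'(0) = 5) turn the left side into (s^2 - s + 6)Y - (-3*s + 8).
The right side is L{sin(6*t)} = 6/(s^2 + 36).
So (s^2 - s + 6)Y = 6/(s^2 + 36) + (-3*s + 8).
Isolate Y and clear denominators.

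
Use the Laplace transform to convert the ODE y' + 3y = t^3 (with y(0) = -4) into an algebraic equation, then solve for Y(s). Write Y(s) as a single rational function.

Apply the Laplace transform to the equation.
Using L{y'} = sY - y(0) = sY - (-4), the left side becomes (s + 3)Y - (-4).
The right side is L{t^3} = 6/s^4.
So (s + 3)Y = 6/s^4 + (-4).
Solve for Y(s) and write it as one ratio of polynomials.

Y(s) = (-4*s^4 + 6)/(s^5 + 3*s^4)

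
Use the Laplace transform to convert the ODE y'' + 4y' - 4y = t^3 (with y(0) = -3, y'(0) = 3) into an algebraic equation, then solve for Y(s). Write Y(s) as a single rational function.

Y(s) = (-3*s^5 - 9*s^4 + 6)/(s^6 + 4*s^5 - 4*s^4)

Transform both sides with L{·}.
The derivative rules (L{y''} = s^2 Y - s·y(0) - y'(0) and L{y'} = sY - y(0), with y(0) = -3, y'(0) = 3) turn the left side into (s^2 + 4*s - 4)Y - (-3*s - 9).
The right side is L{t^3} = 6/s^4.
So (s^2 + 4*s - 4)Y = 6/s^4 + (-3*s - 9).
Isolate Y and clear denominators.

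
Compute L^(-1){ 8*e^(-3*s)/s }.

The factor e^(-3s) signals a time shift by c = 3 (second shifting theorem).
L{8} = 8/s, so L^-1{8/s} = 8.
Hence the inverse is u(t - 3) times that function evaluated at t - 3.

Heaviside(t - 3)*(8)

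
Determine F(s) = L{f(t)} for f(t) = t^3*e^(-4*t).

F(s) = 6/(s + 4)^4

L{t^3} = 3!/s^4 = 6/s^4.
By the first shifting theorem, multiplying by e^(-4t) replaces s with s + 4.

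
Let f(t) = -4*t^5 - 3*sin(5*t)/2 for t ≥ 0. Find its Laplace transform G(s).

G(s) = -15/(2*(s^2 + 25)) - 480/s^6

Apply the Laplace transform termwise.
(-3/2)·[L{sin(5t)} = 5/(s^2 + 25)]; (-4)·[L{t^5} = 5!/s^6 = 120/s^6].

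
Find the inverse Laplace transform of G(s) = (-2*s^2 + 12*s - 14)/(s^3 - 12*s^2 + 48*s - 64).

Factor the denominator: s^3 - 12*s^2 + 48*s - 64 = (s - 4)^3.
Partial fraction decomposition gives [-2/(s - 4)] + [-4/(s - 4)^2] + [2/(s - 4)^3].
Invert each term: -2/(s - 4) ↔ -2e^(4t); -4/(s - 4)^2 ↔ -4t·e^(4t); 2/(s - 4)^3 ↔ (1)t^2·e^(4t).

t^2*exp(4*t) - 4*t*exp(4*t) - 2*exp(4*t)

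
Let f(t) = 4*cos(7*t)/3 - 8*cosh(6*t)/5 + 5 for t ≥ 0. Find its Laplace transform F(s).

The transform is linear, so treat each term independently.
(4/3)·[L{cos(7t)} = s/(s^2 + 49)]; (-8/5)·[L{cosh(6t)} = s/(s^2 - 36)]; L{5} = 5/s.

F(s) = 4*s/(3*(s^2 + 49)) - 8*s/(5*(s^2 - 36)) + 5/s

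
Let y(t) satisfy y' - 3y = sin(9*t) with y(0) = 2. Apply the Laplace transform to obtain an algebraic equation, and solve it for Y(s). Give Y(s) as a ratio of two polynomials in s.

Laplace-transform each side.
The derivative rules (L{y'} = sY - y(0) = sY - 2) turn the left side into (s - 3)Y - (2).
The right side is L{sin(9*t)} = 9/(s^2 + 81).
So (s - 3)Y = 9/(s^2 + 81) + (2).
Isolate Y and clear denominators.

Y(s) = (2*s^2 + 171)/(s^3 - 3*s^2 + 81*s - 243)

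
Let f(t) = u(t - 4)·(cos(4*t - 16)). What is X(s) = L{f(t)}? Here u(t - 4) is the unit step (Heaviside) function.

X(s) = s*exp(-4*s)/(s^2 + 16)

By the second shifting theorem, L{u(t - c)·g(t - c)} = e^(-cs)·G(s) with c = 4 and G(s) = L{g(t)}.
L{cos(4t)} = s/(s^2 + 16).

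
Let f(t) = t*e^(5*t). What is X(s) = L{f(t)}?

L{t} = 1!/s^2 = 1/s^2.
By the first shifting theorem, multiplying by e^(5t) replaces s with s - 5.

X(s) = (s - 5)^(-2)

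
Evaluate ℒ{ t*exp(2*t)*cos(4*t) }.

L{cos(4t)} = s/(s^2 + 16).
Multiplying by e^(2t) shifts s → s - 2, so L{exp(2*t)*cos(4*t)} = (s - 2)/((s - 2)^2 + 16).
Then apply L{t·g(t)} = -d/ds[G(s)] with G(s) = (s - 2)/((s - 2)^2 + 16):
differentiating 1 time and applying the sign gives (s - 6)*(s + 2)/(s^2 - 4*s + 20)^2.

(s - 6)*(s + 2)/(s^2 - 4*s + 20)^2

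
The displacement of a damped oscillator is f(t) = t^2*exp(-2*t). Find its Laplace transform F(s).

L{e^(-2t)} = 1/(s + 2).
Then apply L{t^2·g(t)} = (-1)^2 d^2/ds^2[G(s)] with G(s) = 1/(s + 2):
differentiating 2 times and applying the sign gives 2/(s + 2)^3.

F(s) = 2/(s + 2)^3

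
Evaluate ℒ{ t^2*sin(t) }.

L{sin(t)} = 1/(s^2 + 1).
Then apply L{t^2·g(t)} = (-1)^2 d^2/ds^2[G(s)] with G(s) = 1/(s^2 + 1):
differentiating 2 times and applying the sign gives 2*(3*s^2 - 1)/(s^2 + 1)^3.

2*(3*s^2 - 1)/(s^2 + 1)^3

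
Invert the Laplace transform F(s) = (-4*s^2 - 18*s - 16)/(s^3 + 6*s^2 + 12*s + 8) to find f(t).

Factor the denominator: s^3 + 6*s^2 + 12*s + 8 = (s + 2)^3.
Partial fraction decomposition gives [-4/(s + 2)] + [-2/(s + 2)^2] + [4/(s + 2)^3].
Invert each term: -4/(s + 2) ↔ -4e^(-2t); -2/(s + 2)^2 ↔ -2t·e^(-2t); 4/(s + 2)^3 ↔ (2)t^2·e^(-2t).

f(t) = 2*t^2*exp(-2*t) - 2*t*exp(-2*t) - 4*exp(-2*t)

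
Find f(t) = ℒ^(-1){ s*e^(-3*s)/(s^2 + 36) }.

The factor e^(-3s) signals a time shift by c = 3 (second shifting theorem).
L{cos(6t)} = s/(s^2 + 36), so L^-1{s/(s^2 + 36)} = cos(6*t).
Hence the inverse is u(t - 3) times that function evaluated at t - 3.

f(t) = Heaviside(t - 3)*(cos(6*t - 18))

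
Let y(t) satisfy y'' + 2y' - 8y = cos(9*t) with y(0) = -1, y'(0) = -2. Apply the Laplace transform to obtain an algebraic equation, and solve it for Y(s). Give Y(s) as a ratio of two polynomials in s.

Laplace-transform each side.
The derivative rules (L{y''} = s^2 Y - s·y(0) - y'(0) and L{y'} = sY - y(0), with y(0) = -1, y'(0) = -2) turn the left side into (s^2 + 2*s - 8)Y - (-s - 4).
The right side is L{cos(9*t)} = s/(s^2 + 81).
So (s^2 + 2*s - 8)Y = s/(s^2 + 81) + (-s - 4).
Isolate Y and clear denominators.

Y(s) = (-s^3 - 4*s^2 - 80*s - 324)/(s^4 + 2*s^3 + 73*s^2 + 162*s - 648)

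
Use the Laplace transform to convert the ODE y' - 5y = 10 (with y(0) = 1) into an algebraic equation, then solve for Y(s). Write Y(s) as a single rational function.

Take the Laplace transform of both sides.
The derivative rules (L{y'} = sY - y(0) = sY - 1) turn the left side into (s - 5)Y - (1).
The right side is L{10} = 10/s.
So (s - 5)Y = 10/s + (1).
Solve for Y(s) and write it as one ratio of polynomials.

Y(s) = (s + 10)/(s^2 - 5*s)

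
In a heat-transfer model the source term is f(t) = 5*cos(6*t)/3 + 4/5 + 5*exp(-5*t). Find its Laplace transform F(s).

Apply the Laplace transform termwise.
(5/3)·[L{cos(6t)} = s/(s^2 + 36)]; (5)·[L{e^(-5t)} = 1/(s + 5)]; L{4/5} = (4/5)/s.

F(s) = 5*s/(3*(s^2 + 36)) + 5/(s + 5) + 4/(5*s)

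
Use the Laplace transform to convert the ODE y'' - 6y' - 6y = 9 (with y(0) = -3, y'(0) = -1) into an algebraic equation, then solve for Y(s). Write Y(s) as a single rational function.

Y(s) = (-3*s^2 + 17*s + 9)/(s^3 - 6*s^2 - 6*s)

Take the Laplace transform of both sides.
The derivative rules (L{y''} = s^2 Y - s·y(0) - y'(0) and L{y'} = sY - y(0), with y(0) = -3, y'(0) = -1) turn the left side into (s^2 - 6*s - 6)Y - (-3*s + 17).
The right side is L{9} = 9/s.
So (s^2 - 6*s - 6)Y = 9/s + (-3*s + 17).
Isolate Y and clear denominators.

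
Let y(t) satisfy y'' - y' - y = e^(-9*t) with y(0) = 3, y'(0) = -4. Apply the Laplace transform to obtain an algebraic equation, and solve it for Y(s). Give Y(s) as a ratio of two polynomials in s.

Y(s) = (3*s^2 + 20*s - 62)/(s^3 + 8*s^2 - 10*s - 9)

Laplace-transform each side.
The derivative rules (L{y''} = s^2 Y - s·y(0) - y'(0) and L{y'} = sY - y(0), with y(0) = 3, y'(0) = -4) turn the left side into (s^2 - s - 1)Y - (3*s - 7).
The right side is L{e^(-9*t)} = 1/(s + 9).
So (s^2 - s - 1)Y = 1/(s + 9) + (3*s - 7).
Isolate Y and clear denominators.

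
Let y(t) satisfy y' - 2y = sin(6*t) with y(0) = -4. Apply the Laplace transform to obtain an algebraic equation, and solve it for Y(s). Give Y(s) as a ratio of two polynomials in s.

Y(s) = (-4*s^2 - 138)/(s^3 - 2*s^2 + 36*s - 72)

Take the Laplace transform of both sides.
With L{y'} = sY - y(0) = sY - (-4): the LHS transforms to (s - 2)Y - (-4).
The right side is L{sin(6*t)} = 6/(s^2 + 36).
So (s - 2)Y = 6/(s^2 + 36) + (-4).
Isolate Y and clear denominators.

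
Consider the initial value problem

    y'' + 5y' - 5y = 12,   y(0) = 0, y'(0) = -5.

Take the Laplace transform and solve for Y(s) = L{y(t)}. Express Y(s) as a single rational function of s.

Take the Laplace transform of both sides.
Using L{y''} = s^2 Y - s·y(0) - y'(0) and L{y'} = sY - y(0), with y(0) = 0, y'(0) = -5, the left side becomes (s^2 + 5*s - 5)Y - (-5).
The right side is L{12} = 12/s.
So (s^2 + 5*s - 5)Y = 12/s + (-5).
Solve for Y(s) and write it as one ratio of polynomials.

Y(s) = (-5*s + 12)/(s^3 + 5*s^2 - 5*s)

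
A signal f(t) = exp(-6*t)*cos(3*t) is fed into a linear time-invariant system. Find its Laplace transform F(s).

L{cos(3t)} = s/(s^2 + 9).
By the first shifting theorem, multiplying by e^(-6t) replaces s with s + 6.

F(s) = (s + 6)/((s + 6)^2 + 9)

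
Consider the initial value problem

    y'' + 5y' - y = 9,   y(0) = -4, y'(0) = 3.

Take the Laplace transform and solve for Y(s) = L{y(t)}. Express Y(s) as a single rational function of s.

Laplace-transform each side.
Using L{y''} = s^2 Y - s·y(0) - y'(0) and L{y'} = sY - y(0), with y(0) = -4, y'(0) = 3, the left side becomes (s^2 + 5*s - 1)Y - (-4*s - 17).
The right side is L{9} = 9/s.
So (s^2 + 5*s - 1)Y = 9/s + (-4*s - 17).
Solve for Y(s) and write it as one ratio of polynomials.

Y(s) = (-4*s^2 - 17*s + 9)/(s^3 + 5*s^2 - s)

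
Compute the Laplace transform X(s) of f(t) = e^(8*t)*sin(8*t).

X(s) = 8/((s - 8)^2 + 64)

L{sin(8t)} = 8/(s^2 + 64).
By the first shifting theorem, multiplying by e^(8t) replaces s with s - 8.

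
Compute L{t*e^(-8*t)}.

(s + 8)^(-2)

L{e^(-8t)} = 1/(s + 8).
Then apply L{t·g(t)} = -d/ds[G(s)] with G(s) = 1/(s + 8):
differentiating 1 time and applying the sign gives (s + 8)^(-2).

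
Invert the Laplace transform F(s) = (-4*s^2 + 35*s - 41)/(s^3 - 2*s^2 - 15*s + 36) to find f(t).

f(t) = 4*t*exp(3*t) + exp(3*t) - 5*exp(-4*t)

Factor the denominator: s^3 - 2*s^2 - 15*s + 36 = (s - 3)^2*(s + 4).
Partial fraction decomposition gives [1/(s - 3)] + [4/(s - 3)^2] + [-5/(s + 4)].
Invert each term: 1/(s - 3) ↔ e^(3t); 4/(s - 3)^2 ↔ 4t·e^(3t); -5/(s + 4) ↔ -5e^(-4t).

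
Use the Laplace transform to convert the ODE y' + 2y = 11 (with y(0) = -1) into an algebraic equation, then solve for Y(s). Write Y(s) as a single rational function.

Transform both sides with L{·}.
The derivative rules (L{y'} = sY - y(0) = sY - (-1)) turn the left side into (s + 2)Y - (-1).
The right side is L{11} = 11/s.
So (s + 2)Y = 11/s + (-1).
Isolate Y and clear denominators.

Y(s) = (-s + 11)/(s^2 + 2*s)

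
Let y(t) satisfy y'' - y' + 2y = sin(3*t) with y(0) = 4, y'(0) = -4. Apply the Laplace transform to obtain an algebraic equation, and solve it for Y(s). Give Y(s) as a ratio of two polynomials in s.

Y(s) = (4*s^3 - 8*s^2 + 36*s - 69)/(s^4 - s^3 + 11*s^2 - 9*s + 18)

Transform both sides with L{·}.
Using L{y''} = s^2 Y - s·y(0) - y'(0) and L{y'} = sY - y(0), with y(0) = 4, y'(0) = -4, the left side becomes (s^2 - s + 2)Y - (4*s - 8).
The right side is L{sin(3*t)} = 3/(s^2 + 9).
So (s^2 - s + 2)Y = 3/(s^2 + 9) + (4*s - 8).
Solve for Y(s) and write it as one ratio of polynomials.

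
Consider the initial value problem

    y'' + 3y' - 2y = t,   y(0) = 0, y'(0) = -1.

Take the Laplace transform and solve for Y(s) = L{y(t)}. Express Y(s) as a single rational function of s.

Transform both sides with L{·}.
With L{y''} = s^2 Y - s·y(0) - y'(0) and L{y'} = sY - y(0), with y(0) = 0, y'(0) = -1: the LHS transforms to (s^2 + 3*s - 2)Y - (-1).
The right side is L{t} = s^(-2).
So (s^2 + 3*s - 2)Y = s^(-2) + (-1).
Solve for Y(s) and write it as one ratio of polynomials.

Y(s) = (-s^2 + 1)/(s^4 + 3*s^3 - 2*s^2)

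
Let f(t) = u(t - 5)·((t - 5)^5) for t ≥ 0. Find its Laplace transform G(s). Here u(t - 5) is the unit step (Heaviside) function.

G(s) = 120*exp(-5*s)/s^6

By the second shifting theorem, L{u(t - c)·g(t - c)} = e^(-cs)·H(s) with c = 5 and H(s) = L{g(t)}.
L{t^5} = 5!/s^6 = 120/s^6.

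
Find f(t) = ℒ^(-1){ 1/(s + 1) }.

f(t) = exp(-t)

Since L{e^(-t)} = 1/(s + 1), the inverse is exp(-t).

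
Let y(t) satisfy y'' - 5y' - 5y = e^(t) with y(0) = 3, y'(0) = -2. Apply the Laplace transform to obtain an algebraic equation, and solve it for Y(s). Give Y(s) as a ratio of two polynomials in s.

Laplace-transform each side.
With L{y''} = s^2 Y - s·y(0) - y'(0) and L{y'} = sY - y(0), with y(0) = 3, y'(0) = -2: the LHS transforms to (s^2 - 5*s - 5)Y - (3*s - 17).
The right side is L{e^(t)} = 1/(s - 1).
So (s^2 - 5*s - 5)Y = 1/(s - 1) + (3*s - 17).
Solve for Y(s) and write it as one ratio of polynomials.

Y(s) = (3*s^2 - 20*s + 18)/(s^3 - 6*s^2 + 5)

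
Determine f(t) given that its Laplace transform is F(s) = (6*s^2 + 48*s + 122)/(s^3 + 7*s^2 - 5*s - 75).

f(t) = -4*t*exp(-5*t) + 5*exp(3*t) + exp(-5*t)

Factor the denominator: s^3 + 7*s^2 - 5*s - 75 = (s - 3)*(s + 5)^2.
Partial fraction decomposition gives [1/(s + 5)] + [-4/(s + 5)^2] + [5/(s - 3)].
Invert each term: 1/(s + 5) ↔ e^(-5t); -4/(s + 5)^2 ↔ -4t·e^(-5t); 5/(s - 3) ↔ 5e^(3t).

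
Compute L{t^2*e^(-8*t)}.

2/(s + 8)^3

L{e^(-8t)} = 1/(s + 8).
Then apply L{t^2·g(t)} = (-1)^2 d^2/ds^2[G(s)] with G(s) = 1/(s + 8):
differentiating 2 times and applying the sign gives 2/(s + 8)^3.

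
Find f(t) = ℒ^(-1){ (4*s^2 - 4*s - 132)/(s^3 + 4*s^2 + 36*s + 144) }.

Factor the denominator: s^3 + 4*s^2 + 36*s + 144 = (s + 4)*(s^2 + 36).
Partial fraction decomposition gives [-1/(s + 4)] + [5*s/(s^2 + 36)] + [-24/(s^2 + 36)].
Invert each term: -1/(s + 4) ↔ -e^(-4t); 5·s/(s^2 + 36) ↔ 5cos(6t); -4·6/(s^2 + 36) ↔ -4sin(6t).

f(t) = -4*sin(6*t) + 5*cos(6*t) - exp(-4*t)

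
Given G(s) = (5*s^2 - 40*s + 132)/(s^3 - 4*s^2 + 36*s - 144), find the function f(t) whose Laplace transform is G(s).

Factor the denominator: s^3 - 4*s^2 + 36*s - 144 = (s - 4)*(s^2 + 36).
Partial fraction decomposition gives [1/(s - 4)] + [4*s/(s^2 + 36)] + [-24/(s^2 + 36)].
Invert each term: 1/(s - 4) ↔ e^(4t); 4·s/(s^2 + 36) ↔ 4cos(6t); -4·6/(s^2 + 36) ↔ -4sin(6t).

f(t) = exp(4*t) - 4*sin(6*t) + 4*cos(6*t)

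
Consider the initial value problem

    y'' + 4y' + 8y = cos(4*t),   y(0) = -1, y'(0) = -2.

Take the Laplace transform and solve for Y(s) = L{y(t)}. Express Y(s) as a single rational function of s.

Y(s) = (-s^3 - 6*s^2 - 15*s - 96)/(s^4 + 4*s^3 + 24*s^2 + 64*s + 128)

Laplace-transform each side.
The derivative rules (L{y''} = s^2 Y - s·y(0) - y'(0) and L{y'} = sY - y(0), with y(0) = -1, y'(0) = -2) turn the left side into (s^2 + 4*s + 8)Y - (-s - 6).
The right side is L{cos(4*t)} = s/(s^2 + 16).
So (s^2 + 4*s + 8)Y = s/(s^2 + 16) + (-s - 6).
Solve for Y(s) and write it as one ratio of polynomials.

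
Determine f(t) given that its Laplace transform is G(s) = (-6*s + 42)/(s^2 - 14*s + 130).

Rewrite the denominator: s^2 - 14*s + 130 = (s - 7)^2 + 81.
The form in (s - 7) signals a first-shifting-theorem factor e^(7t).
Since L{cos(9t)} = s/(s^2 + 81), the inverse is e^(7*t)*cos(9*t), scaled by -6.

f(t) = -6*exp(7*t)*cos(9*t)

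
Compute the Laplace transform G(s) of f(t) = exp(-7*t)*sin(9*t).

L{sin(9t)} = 9/(s^2 + 81).
By the first shifting theorem, multiplying by e^(-7t) replaces s with s + 7.

G(s) = 9/((s + 7)^2 + 81)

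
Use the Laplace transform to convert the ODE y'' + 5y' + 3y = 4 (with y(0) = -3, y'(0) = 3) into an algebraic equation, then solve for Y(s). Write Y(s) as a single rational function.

Y(s) = (-3*s^2 - 12*s + 4)/(s^3 + 5*s^2 + 3*s)

Laplace-transform each side.
The derivative rules (L{y''} = s^2 Y - s·y(0) - y'(0) and L{y'} = sY - y(0), with y(0) = -3, y'(0) = 3) turn the left side into (s^2 + 5*s + 3)Y - (-3*s - 12).
The right side is L{4} = 4/s.
So (s^2 + 5*s + 3)Y = 4/s + (-3*s - 12).
Solve for Y(s) and write it as one ratio of polynomials.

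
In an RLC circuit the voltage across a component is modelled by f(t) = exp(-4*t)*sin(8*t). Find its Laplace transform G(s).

L{sin(8t)} = 8/(s^2 + 64).
By the first shifting theorem, multiplying by e^(-4t) replaces s with s + 4.

G(s) = 8/((s + 4)^2 + 64)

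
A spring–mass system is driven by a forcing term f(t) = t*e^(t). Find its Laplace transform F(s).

F(s) = (s - 1)^(-2)

L{e^(t)} = 1/(s - 1).
Then apply L{t·g(t)} = -d/ds[G(s)] with G(s) = 1/(s - 1):
differentiating 1 time and applying the sign gives (s - 1)^(-2).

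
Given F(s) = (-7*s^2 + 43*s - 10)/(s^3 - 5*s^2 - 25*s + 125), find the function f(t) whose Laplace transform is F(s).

f(t) = 3*t*exp(5*t) - 3*exp(5*t) - 4*exp(-5*t)

Factor the denominator: s^3 - 5*s^2 - 25*s + 125 = (s - 5)^2*(s + 5).
Partial fraction decomposition gives [-3/(s - 5)] + [3/(s - 5)^2] + [-4/(s + 5)].
Invert each term: -3/(s - 5) ↔ -3e^(5t); 3/(s - 5)^2 ↔ 3t·e^(5t); -4/(s + 5) ↔ -4e^(-5t).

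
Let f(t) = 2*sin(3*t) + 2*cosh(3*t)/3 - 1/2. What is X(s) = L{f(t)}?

Apply the Laplace transform termwise.
L{-1/2} = (-1/2)/s; (2)·[L{sin(3t)} = 3/(s^2 + 9)]; (2/3)·[L{cosh(3t)} = s/(s^2 - 9)].

X(s) = 2*s/(3*(s^2 - 9)) + 6/(s^2 + 9) - 1/(2*s)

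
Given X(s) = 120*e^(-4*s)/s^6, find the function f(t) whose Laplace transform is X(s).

f(t) = Heaviside(t - 4)*((t - 4)^5)

The factor e^(-4s) signals a time shift by c = 4 (second shifting theorem).
L{t^5} = 5!/s^6 = 120/s^6, so L^-1{120/s^6} = t^5.
Hence the inverse is u(t - 4) times that function evaluated at t - 4.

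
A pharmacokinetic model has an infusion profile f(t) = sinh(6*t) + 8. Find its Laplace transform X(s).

Apply the Laplace transform termwise.
L{8} = 8/s; L{sinh(6t)} = 6/(s^2 - 36).

X(s) = 6/(s^2 - 36) + 8/s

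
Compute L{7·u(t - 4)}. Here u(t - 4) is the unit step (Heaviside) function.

By the second shifting theorem, L{u(t - c)·g(t - c)} = e^(-cs)·G(s) with c = 4 and G(s) = L{g(t)}.
L{7} = 7/s.

7*exp(-4*s)/s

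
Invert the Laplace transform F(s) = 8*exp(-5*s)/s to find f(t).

f(t) = Heaviside(t - 5)*(8)

The factor e^(-5s) signals a time shift by c = 5 (second shifting theorem).
L{8} = 8/s, so L^-1{8/s} = 8.
Hence the inverse is u(t - 5) times that function evaluated at t - 5.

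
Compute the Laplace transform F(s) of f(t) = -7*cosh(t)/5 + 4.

The transform is linear, so treat each term independently.
(-7/5)·[L{cosh(t)} = s/(s^2 - 1)]; L{4} = 4/s.

F(s) = -7*s/(5*(s^2 - 1)) + 4/s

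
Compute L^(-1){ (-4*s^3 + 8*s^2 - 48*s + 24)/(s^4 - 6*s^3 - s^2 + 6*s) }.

Factor the denominator: s^4 - 6*s^3 - s^2 + 6*s = s*(s - 6)*(s - 1)*(s + 1).
Partial fraction decomposition gives [4/s] + [2/(s - 1)] + [-6/(s + 1)] + [-4/(s - 6)].
Invert each term: 4/(s - 0) ↔ 4e^(0t); 2/(s - 1) ↔ 2e^(t); -6/(s + 1) ↔ -6e^(-t); -4/(s - 6) ↔ -4e^(6t).

-4*exp(6*t) + 2*exp(t) + 4 - 6*exp(-t)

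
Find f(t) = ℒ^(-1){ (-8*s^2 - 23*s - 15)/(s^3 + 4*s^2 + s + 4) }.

f(t) = -3*sin(t) - 5*cos(t) - 3*exp(-4*t)

Factor the denominator: s^3 + 4*s^2 + s + 4 = (s + 4)*(s^2 + 1).
Partial fraction decomposition gives [-3/(s + 4)] + [-5*s/(s^2 + 1)] + [-3/(s^2 + 1)].
Invert each term: -3/(s + 4) ↔ -3e^(-4t); -5·s/(s^2 + 1) ↔ -5cos(t); -3·1/(s^2 + 1) ↔ -3sin(t).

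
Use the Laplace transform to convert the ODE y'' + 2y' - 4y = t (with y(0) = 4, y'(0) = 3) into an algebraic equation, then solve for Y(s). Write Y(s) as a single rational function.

Laplace-transform each side.
The derivative rules (L{y''} = s^2 Y - s·y(0) - y'(0) and L{y'} = sY - y(0), with y(0) = 4, y'(0) = 3) turn the left side into (s^2 + 2*s - 4)Y - (4*s + 11).
The right side is L{t} = s^(-2).
So (s^2 + 2*s - 4)Y = s^(-2) + (4*s + 11).
Isolate Y and clear denominators.

Y(s) = (4*s^3 + 11*s^2 + 1)/(s^4 + 2*s^3 - 4*s^2)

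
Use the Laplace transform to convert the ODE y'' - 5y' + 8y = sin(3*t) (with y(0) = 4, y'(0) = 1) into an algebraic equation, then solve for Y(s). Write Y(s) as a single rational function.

Y(s) = (4*s^3 - 19*s^2 + 36*s - 168)/(s^4 - 5*s^3 + 17*s^2 - 45*s + 72)

Laplace-transform each side.
Using L{y''} = s^2 Y - s·y(0) - y'(0) and L{y'} = sY - y(0), with y(0) = 4, y'(0) = 1, the left side becomes (s^2 - 5*s + 8)Y - (4*s - 19).
The right side is L{sin(3*t)} = 3/(s^2 + 9).
So (s^2 - 5*s + 8)Y = 3/(s^2 + 9) + (4*s - 19).
Divide through and combine into a single rational function.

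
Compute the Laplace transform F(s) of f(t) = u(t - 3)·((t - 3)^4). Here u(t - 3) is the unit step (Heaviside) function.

F(s) = 24*exp(-3*s)/s^5

By the second shifting theorem, L{u(t - c)·g(t - c)} = e^(-cs)·G(s) with c = 3 and G(s) = L{g(t)}.
L{t^4} = 4!/s^5 = 24/s^5.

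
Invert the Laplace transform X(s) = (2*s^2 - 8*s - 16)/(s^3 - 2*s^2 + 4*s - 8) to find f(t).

Factor the denominator: s^3 - 2*s^2 + 4*s - 8 = (s - 2)*(s^2 + 4).
Partial fraction decomposition gives [-3/(s - 2)] + [5*s/(s^2 + 4)] + [2/(s^2 + 4)].
Invert each term: -3/(s - 2) ↔ -3e^(2t); 5·s/(s^2 + 4) ↔ 5cos(2t); 1·2/(s^2 + 4) ↔ sin(2t).

f(t) = -3*exp(2*t) + sin(2*t) + 5*cos(2*t)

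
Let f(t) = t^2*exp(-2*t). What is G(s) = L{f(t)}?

L{t^2} = 2!/s^3 = 2/s^3.
By the first shifting theorem, multiplying by e^(-2t) replaces s with s + 2.

G(s) = 2/(s + 2)^3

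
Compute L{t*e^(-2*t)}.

(s + 2)^(-2)

L{e^(-2t)} = 1/(s + 2).
Then apply L{t·g(t)} = -d/ds[G(s)] with G(s) = 1/(s + 2):
differentiating 1 time and applying the sign gives (s + 2)^(-2).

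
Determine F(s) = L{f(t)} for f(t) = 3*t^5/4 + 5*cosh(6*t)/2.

F(s) = 5*s/(2*(s^2 - 36)) + 90/s^6

By linearity of the Laplace transform, transform each term separately.
(5/2)·[L{cosh(6t)} = s/(s^2 - 36)]; (3/4)·[L{t^5} = 5!/s^6 = 120/s^6].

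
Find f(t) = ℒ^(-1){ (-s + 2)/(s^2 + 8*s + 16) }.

Factor the denominator: s^2 + 8*s + 16 = (s + 4)^2.
Partial fraction decomposition gives [-1/(s + 4)] + [6/(s + 4)^2].
Invert each term: -1/(s + 4) ↔ -e^(-4t); 6/(s + 4)^2 ↔ 6t·e^(-4t).

f(t) = 6*t*exp(-4*t) - exp(-4*t)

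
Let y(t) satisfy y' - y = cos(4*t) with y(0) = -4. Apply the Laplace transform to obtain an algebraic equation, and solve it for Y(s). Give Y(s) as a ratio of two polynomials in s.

Y(s) = (-4*s^2 + s - 64)/(s^3 - s^2 + 16*s - 16)

Take the Laplace transform of both sides.
With L{y'} = sY - y(0) = sY - (-4): the LHS transforms to (s - 1)Y - (-4).
The right side is L{cos(4*t)} = s/(s^2 + 16).
So (s - 1)Y = s/(s^2 + 16) + (-4).
Isolate Y and clear denominators.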